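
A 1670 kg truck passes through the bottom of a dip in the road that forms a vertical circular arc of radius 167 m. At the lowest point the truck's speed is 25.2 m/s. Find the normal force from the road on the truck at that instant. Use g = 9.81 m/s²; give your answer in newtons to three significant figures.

At the lowest point, N points up (toward the centre) and the weight mg points down (away from the centre), so the net inward force is N − mg = mv²/r.
N = m(v²/r + g) = 1670 × ((25.2)²/167 + 9.81) = 1670 × (3.803 + 9.81) = 1670 × 13.61 = 22730 N.

22700 N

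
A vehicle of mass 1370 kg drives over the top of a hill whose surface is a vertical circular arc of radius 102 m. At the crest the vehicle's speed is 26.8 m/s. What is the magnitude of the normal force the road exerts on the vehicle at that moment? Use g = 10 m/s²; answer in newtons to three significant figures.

At the crest the centripetal acceleration points downward (toward the centre of the arc), so mg − N = mv²/r.
N = m(g − v²/r) = 1370 × (10.0 − (26.8)²/102) = 1370 × (10.0 − 7.042) = 1370 × 2.958 = 4053 N.

4050 N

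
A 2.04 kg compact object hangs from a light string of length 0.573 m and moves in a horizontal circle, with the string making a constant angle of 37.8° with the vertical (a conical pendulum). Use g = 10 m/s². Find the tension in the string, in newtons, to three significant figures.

Vertically the bob has no acceleration, so T cosθ = mg.
T = mg/cosθ = 2.04 × 10.0 / cos 37.8° = 20.40/0.7902 = 25.82 N.

25.8 N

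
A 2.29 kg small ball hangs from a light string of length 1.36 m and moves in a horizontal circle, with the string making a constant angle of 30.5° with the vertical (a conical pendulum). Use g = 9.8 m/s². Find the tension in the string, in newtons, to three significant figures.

Vertically the bob has no acceleration, so T cosθ = mg.
T = mg/cosθ = 2.29 × 9.8 / cos 30.5° = 22.44/0.8616 = 26.05 N.

26.0 N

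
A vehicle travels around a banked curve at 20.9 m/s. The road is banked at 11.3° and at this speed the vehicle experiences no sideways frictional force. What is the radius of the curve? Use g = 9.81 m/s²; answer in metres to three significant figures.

223 m

Frictionless banking: tanθ = v²/(rg), so r = v²/(g tanθ).
r = (20.9)²/(9.81 × tan 11.3°) = 436.8/(9.81 × 0.1998) = 436.8/1.960 = 222.8 m.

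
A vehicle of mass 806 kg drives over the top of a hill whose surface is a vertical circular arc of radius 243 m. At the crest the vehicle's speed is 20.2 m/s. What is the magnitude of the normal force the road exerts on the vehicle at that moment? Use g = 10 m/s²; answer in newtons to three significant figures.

6710 N

At the crest the centripetal acceleration points downward (toward the centre of the arc), so mg − N = mv²/r.
N = m(g − v²/r) = 806 × (10.0 − (20.2)²/243) = 806 × (10.0 − 1.679) = 806 × 8.321 = 6707 N.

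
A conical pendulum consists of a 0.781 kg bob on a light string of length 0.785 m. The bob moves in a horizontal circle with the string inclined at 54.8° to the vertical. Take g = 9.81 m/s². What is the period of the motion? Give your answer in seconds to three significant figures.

1.35 s

r = L sinθ = 0.6415 m. From T sinθ = mω²r and T cosθ = mg: tanθ = ω²r/g, so ω² = g tanθ / r = g/(L cosθ).
ω = √(g/(L cosθ)) = √(9.81/(0.785 × 0.5764)) = √21.68 = 4.656 rad/s.
Period = 2π/ω = 1.349 s.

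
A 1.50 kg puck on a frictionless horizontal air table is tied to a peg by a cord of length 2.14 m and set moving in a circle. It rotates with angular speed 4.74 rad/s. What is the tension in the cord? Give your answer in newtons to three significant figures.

v = ωr = 4.74 × 2.14 = 10.14 m/s.
The tension is the only horizontal force, so it supplies the full centripetal force: T = m v²/r = 1.50 × (10.14)²/2.14 = 1.50 × 102.9/2.14 = 72.12 N.

72.1 N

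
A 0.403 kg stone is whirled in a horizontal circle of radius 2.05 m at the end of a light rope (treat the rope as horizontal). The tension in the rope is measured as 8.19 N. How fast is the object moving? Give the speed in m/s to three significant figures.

T = m v²/r ⇒ v = √(T r / m) = √(8.19 × 2.05 / 0.403) = √41.66 = 6.455 m/s.

6.45 m/s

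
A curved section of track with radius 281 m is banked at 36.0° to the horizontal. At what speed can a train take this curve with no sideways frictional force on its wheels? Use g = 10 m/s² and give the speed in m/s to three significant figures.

On a frictionless banked curve, N sinθ = mv²/r and N cosθ = mg, so tanθ = v²/(rg).
v = √(r g tanθ) = √(281 × 10.0 × tan 36.0°) = √(281 × 10.0 × 0.7265) = √2042 = 45.18 m/s.

45.2 m/s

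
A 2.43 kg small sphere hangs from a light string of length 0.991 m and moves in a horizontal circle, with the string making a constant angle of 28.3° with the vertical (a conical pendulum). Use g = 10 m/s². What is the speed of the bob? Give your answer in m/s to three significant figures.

1.59 m/s

The radius of the circle is r = L sinθ = 0.991 × sin 28.3° = 0.4698 m.
Horizontally T sinθ = mv²/r and vertically T cosθ = mg, so tanθ = v²/(rg).
v = √(r g tanθ) = √(0.4698 × 10.0 × 0.5384) = √2.530 = 1.591 m/s.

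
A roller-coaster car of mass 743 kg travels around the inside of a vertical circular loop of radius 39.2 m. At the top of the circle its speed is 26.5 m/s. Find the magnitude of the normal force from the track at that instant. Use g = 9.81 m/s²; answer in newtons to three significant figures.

At the top, both N and the weight mg point inward (toward the centre), so N + mg = mv²/r.
N = m(v²/r − g) = 743 × ((26.5)²/39.2 − 9.81) = 743 × (17.91 − 9.81) = 743 × 8.105 = 6022 N.

6020 N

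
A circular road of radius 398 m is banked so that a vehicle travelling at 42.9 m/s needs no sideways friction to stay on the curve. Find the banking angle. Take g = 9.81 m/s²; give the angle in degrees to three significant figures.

25.2°

With no friction, the horizontal component of the normal force provides the centripetal force: N sinθ = mv²/r, while N cosθ = mg vertically.
Dividing: tanθ = v²/(r g) = (42.9)²/(398 × 9.81) = 1840/3904 = 0.4714.
θ = arctan(0.4714) = 25.24°.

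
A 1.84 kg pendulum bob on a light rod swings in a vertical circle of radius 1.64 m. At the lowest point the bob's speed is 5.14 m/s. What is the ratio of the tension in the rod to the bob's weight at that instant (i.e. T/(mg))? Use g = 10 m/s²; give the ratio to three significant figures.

2.61

At the bottom, T − mg = mv²/r, so T = m(v²/r + g) and T/(mg) = v²/(rg) + 1 = (5.14)²/(1.64 × 10.0) + 1 = 1.611 + 1 = 2.611.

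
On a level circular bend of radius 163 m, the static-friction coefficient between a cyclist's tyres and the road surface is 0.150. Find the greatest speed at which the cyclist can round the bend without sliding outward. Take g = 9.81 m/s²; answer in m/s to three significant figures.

15.5 m/s

The only inward force on a level bend is static friction, so at the limit f_s = μ_s N = μ_s m g = m v²/r.
Mass cancels: v_max = √(μ_s g r) = √(0.150 × 9.81 × 163) = √239.9 = 15.49 m/s.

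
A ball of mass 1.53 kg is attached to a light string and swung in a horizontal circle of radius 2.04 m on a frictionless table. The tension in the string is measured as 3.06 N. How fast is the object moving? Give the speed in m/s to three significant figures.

2.02 m/s

T = m v²/r ⇒ v = √(T r / m) = √(3.06 × 2.04 / 1.53) = √4.080 = 2.020 m/s.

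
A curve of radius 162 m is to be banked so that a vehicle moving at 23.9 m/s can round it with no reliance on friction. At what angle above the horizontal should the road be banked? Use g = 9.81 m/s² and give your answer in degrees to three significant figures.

19.8°

With no friction, the horizontal component of the normal force provides the centripetal force: N sinθ = mv²/r, while N cosθ = mg vertically.
Dividing: tanθ = v²/(r g) = (23.9)²/(162 × 9.81) = 571.2/1589 = 0.3594.
θ = arctan(0.3594) = 19.77°.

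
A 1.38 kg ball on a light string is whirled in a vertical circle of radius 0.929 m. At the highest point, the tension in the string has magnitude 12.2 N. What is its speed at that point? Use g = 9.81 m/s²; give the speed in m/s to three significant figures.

At the top, T + mg = mv²/r, so v = √(r(T/m + g)) = √(0.929 × (12.2/1.38 + 9.81)) = √(0.929 × 18.65) = √17.33 = 4.162 m/s.

4.16 m/s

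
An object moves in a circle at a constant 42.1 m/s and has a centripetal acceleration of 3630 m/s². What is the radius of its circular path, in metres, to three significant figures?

0.488 m

a_c = v²/r ⇒ r = v²/a_c = (42.1)²/3630 = 1772/3630 = 0.4883 m.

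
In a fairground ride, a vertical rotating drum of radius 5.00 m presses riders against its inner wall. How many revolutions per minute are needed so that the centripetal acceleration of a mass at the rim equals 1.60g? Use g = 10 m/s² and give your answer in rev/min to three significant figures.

Require ω²r = 1.60g, so ω = √(1.60 × 10.0/5.00) = 1.789 rad/s.
In rev/min: ω × 60/(2π) = 1.789 × 60/(2π) = 17.08 rev/min.

17.1 rev/min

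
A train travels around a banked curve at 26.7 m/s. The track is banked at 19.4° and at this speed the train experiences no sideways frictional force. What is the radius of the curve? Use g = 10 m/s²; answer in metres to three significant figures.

202 m

Frictionless banking: tanθ = v²/(rg), so r = v²/(g tanθ).
r = (26.7)²/(10.0 × tan 19.4°) = 712.9/(10.0 × 0.3522) = 712.9/3.522 = 202.4 m.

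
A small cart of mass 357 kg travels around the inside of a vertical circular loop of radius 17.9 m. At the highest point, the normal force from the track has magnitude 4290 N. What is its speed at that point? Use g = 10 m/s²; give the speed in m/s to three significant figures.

At the top, N + mg = mv²/r, so v = √(r(N/m + g)) = √(17.9 × (4290/357 + 10.0)) = √(17.9 × 22.02) = √394.1 = 19.85 m/s.

19.9 m/s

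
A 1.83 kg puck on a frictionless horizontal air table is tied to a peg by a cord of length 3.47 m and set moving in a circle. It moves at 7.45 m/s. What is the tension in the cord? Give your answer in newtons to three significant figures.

29.3 N

The tension is the only horizontal force, so it supplies the full centripetal force: T = m v²/r = 1.83 × (7.450)²/3.47 = 1.83 × 55.50/3.47 = 29.27 N.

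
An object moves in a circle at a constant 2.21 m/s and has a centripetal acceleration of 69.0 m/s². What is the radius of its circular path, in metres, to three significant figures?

0.0708 m

a_c = v²/r ⇒ r = v²/a_c = (2.21)²/69.0 = 4.884/69.0 = 0.07078 m.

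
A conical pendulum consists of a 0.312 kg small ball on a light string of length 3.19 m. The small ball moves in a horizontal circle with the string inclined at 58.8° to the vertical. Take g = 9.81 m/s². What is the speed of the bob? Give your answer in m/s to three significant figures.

6.65 m/s

The radius of the circle is r = L sinθ = 3.19 × sin 58.8° = 2.729 m.
Horizontally T sinθ = mv²/r and vertically T cosθ = mg, so tanθ = v²/(rg).
v = √(r g tanθ) = √(2.729 × 9.81 × 1.651) = √44.20 = 6.648 m/s.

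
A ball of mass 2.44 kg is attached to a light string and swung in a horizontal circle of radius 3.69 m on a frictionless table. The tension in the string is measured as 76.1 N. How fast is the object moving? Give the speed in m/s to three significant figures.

10.7 m/s

T = m v²/r ⇒ v = √(T r / m) = √(76.1 × 3.69 / 2.44) = √115.1 = 10.73 m/s.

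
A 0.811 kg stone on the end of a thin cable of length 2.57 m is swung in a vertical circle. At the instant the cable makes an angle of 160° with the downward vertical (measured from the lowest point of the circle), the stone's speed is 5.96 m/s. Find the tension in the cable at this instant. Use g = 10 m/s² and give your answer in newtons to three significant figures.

3.59 N

Take the radial direction toward the centre of the circle as positive. The component of the weight along the string toward the centre is −mg cos φ (φ measured from the bottom), so Newton's second law along the string gives T − mg cos φ = m v²/r.
cos 160° = -0.9397, so T = m(v²/r + g cos φ) = 0.811 × ((5.96)²/2.57 + 10.0 × -0.9397) = 0.811 × (13.82 + (-9.397)) = 0.811 × 4.425 = 3.588 N.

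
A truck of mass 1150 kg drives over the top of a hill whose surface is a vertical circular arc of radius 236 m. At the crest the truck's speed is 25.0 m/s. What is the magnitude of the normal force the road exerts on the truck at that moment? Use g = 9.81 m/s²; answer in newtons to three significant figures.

At the crest the centripetal acceleration points downward (toward the centre of the arc), so mg − N = mv²/r.
N = m(g − v²/r) = 1150 × (9.81 − (25.0)²/236) = 1150 × (9.81 − 2.648) = 1150 × 7.162 = 8236 N.

8240 N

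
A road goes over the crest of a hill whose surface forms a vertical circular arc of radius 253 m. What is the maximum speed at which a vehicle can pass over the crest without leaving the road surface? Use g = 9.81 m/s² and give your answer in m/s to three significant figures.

At the crest the centre of the circle is below the vehicle, so the net downward (centripetal) force is mg − N = mv²/r.
The vehicle leaves the road when N → 0, giving v_max = √(g r) = √(9.81 × 253) = 49.82 m/s.

49.8 m/s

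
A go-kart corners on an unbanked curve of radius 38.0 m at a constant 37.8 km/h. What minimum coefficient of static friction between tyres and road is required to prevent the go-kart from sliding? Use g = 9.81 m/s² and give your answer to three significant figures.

v = 37.8/3.6 = 10.50 m/s.
Friction provides the centripetal force: μ_s m g = m v²/r, so μ_s = v²/(g r) = (10.50)²/(9.81 × 38.0) = 110.2/372.8 = 0.2958.

0.296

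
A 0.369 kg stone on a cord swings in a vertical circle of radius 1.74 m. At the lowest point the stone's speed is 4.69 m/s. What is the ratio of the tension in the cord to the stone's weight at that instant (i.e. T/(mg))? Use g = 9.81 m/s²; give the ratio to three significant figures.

At the bottom, T − mg = mv²/r, so T = m(v²/r + g) and T/(mg) = v²/(rg) + 1 = (4.69)²/(1.74 × 9.81) + 1 = 1.289 + 1 = 2.289.

2.29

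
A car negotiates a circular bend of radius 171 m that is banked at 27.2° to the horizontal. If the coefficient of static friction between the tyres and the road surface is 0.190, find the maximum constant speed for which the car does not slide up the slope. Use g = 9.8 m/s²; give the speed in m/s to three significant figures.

36.2 m/s

At the maximum speed, friction acts down the slope at its limiting value f = μN. Radially (horizontal, toward centre): N sinθ + μN cosθ = mv²/r. Vertically: N cosθ − μN sinθ = mg.
Dividing: v² = r g (sinθ + μcosθ)/(cosθ − μsinθ).
sinθ + μcosθ = 0.4571 + 0.190×0.8894 = 0.6261; cosθ − μsinθ = 0.8894 − 0.190×0.4571 = 0.8026.
v² = 171 × 9.8 × 0.6261/0.8026 = 1307 m²/s², so v = 36.16 m/s.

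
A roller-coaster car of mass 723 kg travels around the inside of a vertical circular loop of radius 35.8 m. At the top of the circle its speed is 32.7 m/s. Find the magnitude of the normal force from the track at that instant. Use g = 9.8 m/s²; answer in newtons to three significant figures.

At the top, both N and the weight mg point inward (toward the centre), so N + mg = mv²/r.
N = m(v²/r − g) = 723 × ((32.7)²/35.8 − 9.8) = 723 × (29.87 − 9.8) = 723 × 20.07 = 14510 N.

14500 N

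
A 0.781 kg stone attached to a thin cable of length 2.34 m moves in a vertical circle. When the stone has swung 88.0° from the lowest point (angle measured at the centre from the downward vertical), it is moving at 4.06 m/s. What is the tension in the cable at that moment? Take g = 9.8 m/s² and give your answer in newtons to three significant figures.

5.77 N

Take the radial direction toward the centre of the circle as positive. The component of the weight along the string toward the centre is −mg cos φ (φ measured from the bottom), so Newton's second law along the string gives T − mg cos φ = m v²/r.
cos 88.0° = 0.03490, so T = m(v²/r + g cos φ) = 0.781 × ((4.06)²/2.34 + 9.8 × 0.03490) = 0.781 × (7.044 + (0.3420)) = 0.781 × 7.386 = 5.769 N.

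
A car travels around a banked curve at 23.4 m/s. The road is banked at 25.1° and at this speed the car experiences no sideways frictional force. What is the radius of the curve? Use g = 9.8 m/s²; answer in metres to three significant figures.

119 m

Frictionless banking: tanθ = v²/(rg), so r = v²/(g tanθ).
r = (23.4)²/(9.8 × tan 25.1°) = 547.6/(9.8 × 0.4684) = 547.6/4.591 = 119.3 m.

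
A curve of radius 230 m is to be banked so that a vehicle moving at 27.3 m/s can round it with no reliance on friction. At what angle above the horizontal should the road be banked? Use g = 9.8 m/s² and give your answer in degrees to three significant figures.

18.3°

For a frictionless banked turn: horizontally N sinθ = mv²/r and vertically N cosθ = mg.
Dividing: tanθ = v²/(r g) = (27.3)²/(230 × 9.8) = 745.3/2254 = 0.3307.
θ = arctan(0.3307) = 18.30°.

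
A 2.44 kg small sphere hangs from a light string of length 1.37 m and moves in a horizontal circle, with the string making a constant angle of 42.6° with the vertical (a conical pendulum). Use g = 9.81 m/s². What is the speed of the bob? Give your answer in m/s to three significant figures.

2.89 m/s

The radius of the circle is r = L sinθ = 1.37 × sin 42.6° = 0.9273 m.
Horizontally T sinθ = mv²/r and vertically T cosθ = mg, so tanθ = v²/(rg).
v = √(r g tanθ) = √(0.9273 × 9.81 × 0.9195) = √8.365 = 2.892 m/s.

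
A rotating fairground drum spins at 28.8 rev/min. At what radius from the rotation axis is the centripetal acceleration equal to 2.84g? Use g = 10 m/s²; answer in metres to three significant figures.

ω = 28.8 rev/min × 2π/60 = 3.016 rad/s.
a_c = ω²r = 2.84g ⇒ r = 2.84 × 10.0 / (3.016)² = 28.40/9.096 = 3.122 m.

3.12 m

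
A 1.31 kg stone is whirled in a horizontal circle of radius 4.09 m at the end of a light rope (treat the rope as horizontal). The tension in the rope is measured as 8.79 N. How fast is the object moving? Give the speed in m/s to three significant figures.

T = m v²/r ⇒ v = √(T r / m) = √(8.79 × 4.09 / 1.31) = √27.44 = 5.239 m/s.

5.24 m/s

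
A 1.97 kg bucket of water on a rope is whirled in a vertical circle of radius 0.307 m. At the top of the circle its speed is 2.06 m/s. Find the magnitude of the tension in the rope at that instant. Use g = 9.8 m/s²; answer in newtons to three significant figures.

At the top, both T and the weight mg point inward (toward the centre), so T + mg = mv²/r.
T = m(v²/r − g) = 1.97 × ((2.06)²/0.307 − 9.8) = 1.97 × (13.82 − 9.8) = 1.97 × 4.023 = 7.925 N.

7.92 N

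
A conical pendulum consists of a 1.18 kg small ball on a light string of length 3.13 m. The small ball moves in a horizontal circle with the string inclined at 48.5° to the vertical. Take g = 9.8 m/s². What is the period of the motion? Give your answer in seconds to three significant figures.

2.89 s

r = L sinθ = 2.344 m. From T sinθ = mω²r and T cosθ = mg: tanθ = ω²r/g, so ω² = g tanθ / r = g/(L cosθ).
ω = √(g/(L cosθ)) = √(9.8/(3.13 × 0.6626)) = √4.725 = 2.174 rad/s.
Period = 2π/ω = 2.890 s.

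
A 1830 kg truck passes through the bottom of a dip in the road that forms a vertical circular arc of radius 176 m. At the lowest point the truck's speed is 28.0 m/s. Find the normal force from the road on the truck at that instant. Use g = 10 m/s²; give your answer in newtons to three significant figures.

At the lowest point, N points up (toward the centre) and the weight mg points down (away from the centre), so the net inward force is N − mg = mv²/r.
N = m(v²/r + g) = 1830 × ((28.0)²/176 + 10.0) = 1830 × (4.455 + 10.0) = 1830 × 14.45 = 26450 N.

26500 N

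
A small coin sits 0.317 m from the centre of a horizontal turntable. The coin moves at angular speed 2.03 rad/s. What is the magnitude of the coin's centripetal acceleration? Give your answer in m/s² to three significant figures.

v = ωr = 2.03 × 0.317 = 0.6435 m/s.
a_c = v²/r = (0.6435)²/0.317 = 0.4141/0.317 = 1.306 m/s².

1.31 m/s²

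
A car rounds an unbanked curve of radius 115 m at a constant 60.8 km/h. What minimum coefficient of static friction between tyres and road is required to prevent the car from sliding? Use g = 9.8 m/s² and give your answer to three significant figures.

v = 60.8/3.6 = 16.89 m/s.
Friction provides the centripetal force: μ_s m g = m v²/r, so μ_s = v²/(g r) = (16.89)²/(9.8 × 115) = 285.2/1127 = 0.2531.

0.253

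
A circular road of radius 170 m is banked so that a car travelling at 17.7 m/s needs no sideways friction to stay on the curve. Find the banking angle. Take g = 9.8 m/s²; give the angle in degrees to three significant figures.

For a frictionless banked turn: horizontally N sinθ = mv²/r and vertically N cosθ = mg.
Dividing: tanθ = v²/(r g) = (17.7)²/(170 × 9.8) = 313.3/1666 = 0.1880.
θ = arctan(0.1880) = 10.65°.

10.7°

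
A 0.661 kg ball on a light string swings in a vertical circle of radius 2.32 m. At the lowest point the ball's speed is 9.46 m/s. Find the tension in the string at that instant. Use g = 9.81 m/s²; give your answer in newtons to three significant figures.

32.0 N

At the lowest point, T points up (toward the centre) and the weight mg points down (away from the centre), so the net inward force is T − mg = mv²/r.
T = m(v²/r + g) = 0.661 × ((9.46)²/2.32 + 9.81) = 0.661 × (38.57 + 9.81) = 0.661 × 48.38 = 31.98 N.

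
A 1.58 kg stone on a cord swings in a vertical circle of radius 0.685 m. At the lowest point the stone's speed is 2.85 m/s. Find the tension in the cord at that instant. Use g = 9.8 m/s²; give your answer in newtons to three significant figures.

At the lowest point, T points up (toward the centre) and the weight mg points down (away from the centre), so the net inward force is T − mg = mv²/r.
T = m(v²/r + g) = 1.58 × ((2.85)²/0.685 + 9.8) = 1.58 × (11.86 + 9.8) = 1.58 × 21.66 = 34.22 N.

34.2 N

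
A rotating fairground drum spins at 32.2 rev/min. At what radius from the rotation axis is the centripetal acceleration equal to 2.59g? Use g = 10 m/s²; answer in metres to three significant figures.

2.28 m

ω = 32.2 rev/min × 2π/60 = 3.372 rad/s.
a_c = ω²r = 2.59g ⇒ r = 2.59 × 10.0 / (3.372)² = 25.90/11.37 = 2.278 m.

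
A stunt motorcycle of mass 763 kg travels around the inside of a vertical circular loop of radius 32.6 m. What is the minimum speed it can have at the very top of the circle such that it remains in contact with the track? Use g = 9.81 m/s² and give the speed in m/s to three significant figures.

At the highest point the centre is directly below, so both the weight and N act inward: N + mg = mv²/r.
At minimum speed N → 0, so mg = mv_min²/r ⇒ v_min = √(g r) = √(9.81 × 32.6) = 17.88 m/s.

17.9 m/s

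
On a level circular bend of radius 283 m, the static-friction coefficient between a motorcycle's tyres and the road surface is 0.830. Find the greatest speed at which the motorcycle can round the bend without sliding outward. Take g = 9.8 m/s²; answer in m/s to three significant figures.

48.0 m/s

The only inward force on a level bend is static friction, so at the limit f_s = μ_s N = μ_s m g = m v²/r.
Mass cancels: v_max = √(μ_s g r) = √(0.830 × 9.8 × 283) = √2302 = 47.98 m/s.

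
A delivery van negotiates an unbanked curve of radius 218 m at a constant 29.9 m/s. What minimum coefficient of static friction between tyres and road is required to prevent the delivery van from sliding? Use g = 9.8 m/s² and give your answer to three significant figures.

Friction provides the centripetal force: μ_s m g = m v²/r, so μ_s = v²/(g r) = (29.90)²/(9.8 × 218) = 894.0/2136 = 0.4185.

0.418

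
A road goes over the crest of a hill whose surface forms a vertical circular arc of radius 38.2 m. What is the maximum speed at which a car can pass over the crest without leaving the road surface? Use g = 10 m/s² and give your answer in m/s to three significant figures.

19.5 m/s

At the crest the centre of the circle is below the car, so the net downward (centripetal) force is mg − N = mv²/r.
The car leaves the road when N → 0, giving v_max = √(g r) = √(10.0 × 38.2) = 19.54 m/s.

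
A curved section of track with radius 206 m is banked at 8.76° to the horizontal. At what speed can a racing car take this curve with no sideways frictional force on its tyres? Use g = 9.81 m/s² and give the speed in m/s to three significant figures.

On a frictionless banked curve, N sinθ = mv²/r and N cosθ = mg, so tanθ = v²/(rg).
v = √(r g tanθ) = √(206 × 9.81 × tan 8.76°) = √(206 × 9.81 × 0.1541) = √311.4 = 17.65 m/s.

17.6 m/s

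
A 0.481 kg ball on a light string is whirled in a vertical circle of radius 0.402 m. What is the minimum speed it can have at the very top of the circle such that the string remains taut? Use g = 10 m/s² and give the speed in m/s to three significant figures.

At the top, both weight mg and T point toward the centre: T + mg = mv²/r.
At minimum speed T → 0, so mg = mv_min²/r ⇒ v_min = √(g r) = √(10.0 × 0.402) = 2.005 m/s.

2.00 m/s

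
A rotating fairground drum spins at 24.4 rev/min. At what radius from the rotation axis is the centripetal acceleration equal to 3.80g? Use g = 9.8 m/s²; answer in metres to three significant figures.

ω = 24.4 rev/min × 2π/60 = 2.555 rad/s.
a_c = ω²r = 3.80g ⇒ r = 3.80 × 9.8 / (2.555)² = 37.24/6.529 = 5.704 m.

5.70 m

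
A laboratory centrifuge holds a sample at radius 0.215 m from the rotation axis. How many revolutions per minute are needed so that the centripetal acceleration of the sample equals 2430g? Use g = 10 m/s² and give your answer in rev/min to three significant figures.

3210 rev/min

Require ω²r = 2430g, so ω = √(2430 × 10.0/0.215) = 336.2 rad/s.
In rev/min: ω × 60/(2π) = 336.2 × 60/(2π) = 3210 rev/min.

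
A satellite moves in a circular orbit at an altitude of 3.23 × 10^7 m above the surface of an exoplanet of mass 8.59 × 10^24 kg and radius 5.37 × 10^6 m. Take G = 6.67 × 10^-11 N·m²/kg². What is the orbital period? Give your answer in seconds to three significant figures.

r = R + h = 5.37 × 10^6 + 3.23 × 10^7 = 3.767 × 10^7 m. Gravity provides the centripetal force: G M m / r² = m v² / r ⇒ v = √(GM/r) = 3900 m/s.
T = 2πr/v = 2π × 3.767 × 10^7 / 3900 = 60690 s.

60700 s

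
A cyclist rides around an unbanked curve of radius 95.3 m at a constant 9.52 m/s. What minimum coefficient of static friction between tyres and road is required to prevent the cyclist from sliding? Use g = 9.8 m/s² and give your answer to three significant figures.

0.0970

Friction provides the centripetal force: μ_s m g = m v²/r, so μ_s = v²/(g r) = (9.520)²/(9.8 × 95.3) = 90.63/933.9 = 0.09704.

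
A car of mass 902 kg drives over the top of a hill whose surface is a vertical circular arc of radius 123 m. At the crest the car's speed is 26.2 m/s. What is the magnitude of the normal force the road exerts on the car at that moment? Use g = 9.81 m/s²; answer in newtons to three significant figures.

At the crest the centripetal acceleration points downward (toward the centre of the arc), so mg − N = mv²/r.
N = m(g − v²/r) = 902 × (9.81 − (26.2)²/123) = 902 × (9.81 − 5.581) = 902 × 4.229 = 3815 N.

3810 N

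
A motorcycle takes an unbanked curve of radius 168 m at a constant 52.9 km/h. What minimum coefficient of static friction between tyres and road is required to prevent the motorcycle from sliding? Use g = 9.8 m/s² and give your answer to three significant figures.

0.131

v = 52.9/3.6 = 14.69 m/s.
Friction provides the centripetal force: μ_s m g = m v²/r, so μ_s = v²/(g r) = (14.69)²/(9.8 × 168) = 215.9/1646 = 0.1312.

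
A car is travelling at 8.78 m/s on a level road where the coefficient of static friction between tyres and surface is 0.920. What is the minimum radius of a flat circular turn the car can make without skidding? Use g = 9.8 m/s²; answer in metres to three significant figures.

At the limit, μ_s m g = m v²/r, so r_min = v²/(μ_s g) = (8.78)²/(0.920 × 9.8) = 77.09/9.016 = 8.550 m.

8.55 m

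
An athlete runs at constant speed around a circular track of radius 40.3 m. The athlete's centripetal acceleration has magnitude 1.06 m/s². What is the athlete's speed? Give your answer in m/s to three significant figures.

6.54 m/s

a_c = v²/r ⇒ v = √(a_c · r) = √(1.06 × 40.3) = √42.72 = 6.536 m/s.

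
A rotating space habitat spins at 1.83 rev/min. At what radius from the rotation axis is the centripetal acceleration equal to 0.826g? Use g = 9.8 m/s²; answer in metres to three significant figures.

220 m

ω = 1.83 rev/min × 2π/60 = 0.1916 rad/s.
a_c = ω²r = 0.826g ⇒ r = 0.826 × 9.8 / (0.1916)² = 8.095/0.03672 = 220.4 m.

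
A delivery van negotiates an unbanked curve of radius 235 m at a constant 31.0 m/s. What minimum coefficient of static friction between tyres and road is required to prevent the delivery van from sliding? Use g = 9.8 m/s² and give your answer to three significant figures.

0.417

Friction provides the centripetal force: μ_s m g = m v²/r, so μ_s = v²/(g r) = (31.00)²/(9.8 × 235) = 961.0/2303 = 0.4173.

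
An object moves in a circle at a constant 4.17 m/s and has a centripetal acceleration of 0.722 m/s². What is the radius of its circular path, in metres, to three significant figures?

24.1 m

a_c = v²/r ⇒ r = v²/a_c = (4.17)²/0.722 = 17.39/0.722 = 24.08 m.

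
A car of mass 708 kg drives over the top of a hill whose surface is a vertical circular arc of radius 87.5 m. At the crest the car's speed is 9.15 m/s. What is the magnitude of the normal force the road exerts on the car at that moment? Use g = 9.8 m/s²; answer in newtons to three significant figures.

At the crest the centripetal acceleration points downward (toward the centre of the arc), so mg − N = mv²/r.
N = m(g − v²/r) = 708 × (9.8 − (9.15)²/87.5) = 708 × (9.8 − 0.9568) = 708 × 8.843 = 6261 N.

6260 N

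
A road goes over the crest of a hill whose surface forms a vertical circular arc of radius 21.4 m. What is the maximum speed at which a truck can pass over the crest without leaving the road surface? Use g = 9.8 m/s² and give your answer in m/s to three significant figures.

14.5 m/s

At the crest the centre of the circle is below the truck, so the net downward (centripetal) force is mg − N = mv²/r.
The truck leaves the road when N → 0, giving v_max = √(g r) = √(9.8 × 21.4) = 14.48 m/s.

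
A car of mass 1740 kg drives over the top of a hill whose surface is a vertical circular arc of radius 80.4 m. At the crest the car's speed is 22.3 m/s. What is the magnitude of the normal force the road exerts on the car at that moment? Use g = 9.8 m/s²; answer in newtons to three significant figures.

6290 N

At the crest the centripetal acceleration points downward (toward the centre of the arc), so mg − N = mv²/r.
N = m(g − v²/r) = 1740 × (9.8 − (22.3)²/80.4) = 1740 × (9.8 − 6.185) = 1740 × 3.615 = 6290 N.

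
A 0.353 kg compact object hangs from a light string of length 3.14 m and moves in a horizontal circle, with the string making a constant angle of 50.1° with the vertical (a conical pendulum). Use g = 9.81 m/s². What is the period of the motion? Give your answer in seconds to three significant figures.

2.85 s

r = L sinθ = 2.409 m. From T sinθ = mω²r and T cosθ = mg: tanθ = ω²r/g, so ω² = g tanθ / r = g/(L cosθ).
ω = √(g/(L cosθ)) = √(9.81/(3.14 × 0.6414)) = √4.871 = 2.207 rad/s.
Period = 2π/ω = 2.847 s.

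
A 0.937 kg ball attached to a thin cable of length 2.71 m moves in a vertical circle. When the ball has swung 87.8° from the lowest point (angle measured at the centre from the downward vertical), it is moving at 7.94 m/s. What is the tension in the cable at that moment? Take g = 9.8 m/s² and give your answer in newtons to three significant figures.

Take the radial direction toward the centre of the circle as positive. The component of the weight along the string toward the centre is −mg cos φ (φ measured from the bottom), so Newton's second law along the string gives T − mg cos φ = m v²/r.
cos 87.8° = 0.03839, so T = m(v²/r + g cos φ) = 0.937 × ((7.94)²/2.71 + 9.8 × 0.03839) = 0.937 × (23.26 + (0.3762)) = 0.937 × 23.64 = 22.15 N.

22.2 N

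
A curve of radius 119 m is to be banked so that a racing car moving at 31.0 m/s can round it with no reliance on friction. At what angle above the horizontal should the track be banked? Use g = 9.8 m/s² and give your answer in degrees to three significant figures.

With no friction, the horizontal component of the normal force provides the centripetal force: N sinθ = mv²/r, while N cosθ = mg vertically.
Dividing: tanθ = v²/(r g) = (31.0)²/(119 × 9.8) = 961.0/1166 = 0.8240.
θ = arctan(0.8240) = 39.49°.

39.5°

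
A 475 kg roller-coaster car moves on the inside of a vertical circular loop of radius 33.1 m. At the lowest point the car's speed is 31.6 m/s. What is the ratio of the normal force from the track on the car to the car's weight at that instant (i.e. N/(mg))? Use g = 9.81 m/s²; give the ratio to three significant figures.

4.08

At the bottom, N − mg = mv²/r, so N = m(v²/r + g) and N/(mg) = v²/(rg) + 1 = (31.6)²/(33.1 × 9.81) + 1 = 3.075 + 1 = 4.075.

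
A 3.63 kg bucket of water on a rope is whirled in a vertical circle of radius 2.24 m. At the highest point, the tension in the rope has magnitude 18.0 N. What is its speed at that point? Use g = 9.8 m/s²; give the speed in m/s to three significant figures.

At the top, T + mg = mv²/r, so v = √(r(T/m + g)) = √(2.24 × (18.0/3.63 + 9.8)) = √(2.24 × 14.76) = √33.06 = 5.750 m/s.

5.75 m/s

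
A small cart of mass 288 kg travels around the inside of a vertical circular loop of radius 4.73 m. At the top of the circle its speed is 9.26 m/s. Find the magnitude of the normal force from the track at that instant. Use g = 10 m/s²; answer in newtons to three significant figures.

At the top, both N and the weight mg point inward (toward the centre), so N + mg = mv²/r.
N = m(v²/r − g) = 288 × ((9.26)²/4.73 − 10.0) = 288 × (18.13 − 10.0) = 288 × 8.128 = 2341 N.

2340 N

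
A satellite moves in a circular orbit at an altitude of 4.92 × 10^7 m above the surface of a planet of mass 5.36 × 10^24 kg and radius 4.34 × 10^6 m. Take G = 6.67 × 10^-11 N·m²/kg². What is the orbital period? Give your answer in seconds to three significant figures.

r = R + h = 4.34 × 10^6 + 4.92 × 10^7 = 5.354 × 10^7 m. Gravity provides the centripetal force: G M m / r² = m v² / r ⇒ v = √(GM/r) = 2584 m/s.
T = 2πr/v = 2π × 5.354 × 10^7 / 2584 = 130200 s.

130000 s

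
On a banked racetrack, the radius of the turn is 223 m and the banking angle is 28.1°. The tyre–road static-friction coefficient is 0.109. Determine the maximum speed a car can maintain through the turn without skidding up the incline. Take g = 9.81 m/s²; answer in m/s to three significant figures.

38.6 m/s

At the maximum speed, friction acts down the slope at its limiting value f = μN. Radially (horizontal, toward centre): N sinθ + μN cosθ = mv²/r. Vertically: N cosθ − μN sinθ = mg.
Dividing: v² = r g (sinθ + μcosθ)/(cosθ − μsinθ).
sinθ + μcosθ = 0.4710 + 0.109×0.8821 = 0.5672; cosθ − μsinθ = 0.8821 − 0.109×0.4710 = 0.8308.
v² = 223 × 9.81 × 0.5672/0.8308 = 1493 m²/s², so v = 38.65 m/s.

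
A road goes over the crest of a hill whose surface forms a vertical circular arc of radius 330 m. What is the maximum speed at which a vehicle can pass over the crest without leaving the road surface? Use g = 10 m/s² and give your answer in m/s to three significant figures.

57.4 m/s

At the crest the centre of the circle is below the vehicle, so the net downward (centripetal) force is mg − N = mv²/r.
The vehicle leaves the road when N → 0, giving v_max = √(g r) = √(10.0 × 330) = 57.45 m/s.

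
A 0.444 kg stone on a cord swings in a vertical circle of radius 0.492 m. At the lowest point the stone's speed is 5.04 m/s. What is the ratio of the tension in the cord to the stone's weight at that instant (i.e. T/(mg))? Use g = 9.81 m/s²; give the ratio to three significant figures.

At the bottom, T − mg = mv²/r, so T = m(v²/r + g) and T/(mg) = v²/(rg) + 1 = (5.04)²/(0.492 × 9.81) + 1 = 5.263 + 1 = 6.263.

6.26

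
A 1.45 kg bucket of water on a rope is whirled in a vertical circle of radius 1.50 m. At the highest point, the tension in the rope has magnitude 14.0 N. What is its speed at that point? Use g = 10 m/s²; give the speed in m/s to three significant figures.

At the top, T + mg = mv²/r, so v = √(r(T/m + g)) = √(1.50 × (14.0/1.45 + 10.0)) = √(1.50 × 19.66) = √29.48 = 5.430 m/s.

5.43 m/s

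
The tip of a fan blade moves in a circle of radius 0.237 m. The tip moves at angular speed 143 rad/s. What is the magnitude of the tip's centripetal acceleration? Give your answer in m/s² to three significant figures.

v = ωr = 143 × 0.237 = 33.89 m/s.
a_c = v²/r = (33.89)²/0.237 = 1149/0.237 = 4846 m/s².

4850 m/s²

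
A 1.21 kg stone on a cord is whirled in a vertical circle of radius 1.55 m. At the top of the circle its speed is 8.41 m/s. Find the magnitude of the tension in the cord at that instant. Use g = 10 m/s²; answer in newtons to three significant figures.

43.1 N

At the top, both T and the weight mg point inward (toward the centre), so T + mg = mv²/r.
T = m(v²/r − g) = 1.21 × ((8.41)²/1.55 − 10.0) = 1.21 × (45.63 − 10.0) = 1.21 × 35.63 = 43.11 N.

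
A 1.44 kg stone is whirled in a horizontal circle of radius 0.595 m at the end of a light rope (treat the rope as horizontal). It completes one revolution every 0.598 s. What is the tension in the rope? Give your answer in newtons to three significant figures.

v = 2πr/T = 2π × 0.595/0.598 = 6.252 m/s.
The tension is the only horizontal force, so it supplies the full centripetal force: T = m v²/r = 1.44 × (6.252)²/0.595 = 1.44 × 39.08/0.595 = 94.59 N.

94.6 N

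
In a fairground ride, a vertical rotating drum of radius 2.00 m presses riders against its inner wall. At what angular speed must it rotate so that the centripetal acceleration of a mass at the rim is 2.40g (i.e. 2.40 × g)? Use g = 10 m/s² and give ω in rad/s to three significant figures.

3.46 rad/s

Centripetal acceleration a_c = ω²r. Setting ω²r = 2.40g:
ω = √(2.40g / r) = √(2.40 × 10.0 / 2.00) = √12.00 = 3.464 rad/s.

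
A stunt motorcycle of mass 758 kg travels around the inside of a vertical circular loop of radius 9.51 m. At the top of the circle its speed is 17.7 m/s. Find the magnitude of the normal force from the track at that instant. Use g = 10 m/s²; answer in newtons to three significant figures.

17400 N

At the top, both N and the weight mg point inward (toward the centre), so N + mg = mv²/r.
N = m(v²/r − g) = 758 × ((17.7)²/9.51 − 10.0) = 758 × (32.94 − 10.0) = 758 × 22.94 = 17390 N.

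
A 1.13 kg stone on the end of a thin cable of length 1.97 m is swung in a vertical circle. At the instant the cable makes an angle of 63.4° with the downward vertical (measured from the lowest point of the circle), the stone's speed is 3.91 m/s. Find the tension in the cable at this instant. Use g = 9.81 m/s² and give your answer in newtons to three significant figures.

13.7 N

Take the radial direction toward the centre of the circle as positive. The component of the weight along the string toward the centre is −mg cos φ (φ measured from the bottom), so Newton's second law along the string gives T − mg cos φ = m v²/r.
cos 63.4° = 0.4478, so T = m(v²/r + g cos φ) = 1.13 × ((3.91)²/1.97 + 9.81 × 0.4478) = 1.13 × (7.760 + (4.393)) = 1.13 × 12.15 = 13.73 N.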